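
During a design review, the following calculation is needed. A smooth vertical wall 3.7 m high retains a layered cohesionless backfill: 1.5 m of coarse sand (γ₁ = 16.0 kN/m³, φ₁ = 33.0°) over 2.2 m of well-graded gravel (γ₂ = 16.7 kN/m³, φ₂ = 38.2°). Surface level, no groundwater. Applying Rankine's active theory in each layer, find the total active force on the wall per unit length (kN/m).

27.3 kN/m

K_a1 = tan²(45°−33.0°/2) = 0.2948; K_a2 = tan²(45°−38.2°/2) = 0.2358.
Layer 1: σ at base = K_a1 γ₁ h₁ = 7.075 kPa; P₁ = ½×7.075×1.5 = 5.306.
Layer 2: σ_v at top = γ₁h₁ = 24.00; σ_h top = K_a2×24.00 = 5.659; σ_h base = K_a2×(24.00+16.7×2.2) = 14.32.
P₂ = ½(5.659+14.32)×2.2 = 21.98. Total P_a = 5.306+21.98 = 27.28 kN/m.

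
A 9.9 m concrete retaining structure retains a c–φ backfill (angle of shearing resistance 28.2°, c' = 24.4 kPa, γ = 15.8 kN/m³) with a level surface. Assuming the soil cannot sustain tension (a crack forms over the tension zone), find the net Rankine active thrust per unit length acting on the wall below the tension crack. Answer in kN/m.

K_a = 0.3582; √K_a = 0.5985.
Tension-crack depth z_c = 2c/(γ√K_a) = 2×24.4/(15.8×0.5985) = 5.161 m.
σ_a at base = K_a γ H − 2c√K_a = 0.3582×15.8×9.9 − 2×24.4×0.5985 = 26.82 kPa.
P_a = ½ × 26.82 × (H − z_c) = 0.5×26.82×4.739 = 63.56 kN/m.

63.6 kN/m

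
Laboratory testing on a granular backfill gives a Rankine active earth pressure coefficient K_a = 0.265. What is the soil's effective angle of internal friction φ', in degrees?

35.5°

K_a = tan²(45° − φ/2) ⇒ 45° − φ/2 = arctan(√0.265) = 27.24°.
φ = 2(45° − 27.24°) = 35.52°.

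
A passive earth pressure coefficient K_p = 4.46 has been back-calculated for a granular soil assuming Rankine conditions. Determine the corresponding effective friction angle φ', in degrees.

K_p = (1+sin φ)/(1−sin φ) ⇒ sin φ = (K_p − 1)/(K_p + 1) = 0.6337.
φ = arcsin(0.6337) = 39.32°.

39.3°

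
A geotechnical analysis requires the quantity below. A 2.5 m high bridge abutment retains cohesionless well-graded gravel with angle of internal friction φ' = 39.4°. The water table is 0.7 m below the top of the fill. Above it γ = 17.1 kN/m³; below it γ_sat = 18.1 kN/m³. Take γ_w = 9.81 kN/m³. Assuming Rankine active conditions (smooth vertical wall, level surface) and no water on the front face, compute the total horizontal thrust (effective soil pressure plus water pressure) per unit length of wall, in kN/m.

24.6 kN/m

K_a = tan²(45° − φ/2) = 0.2234.
γ' = 18.1 − 9.81 = 8.290 kN/m³. Depth below WT = 1.8 m.
σ'_h at WT = K_a γ d_w = 2.675 kPa; at base = 2.675 + K_a γ' × 1.8 = 6.009 kPa.
P₁ (0–0.7 m) = ½×2.675×0.7 = 0.9361. P₂ (0.7–2.5 m) = ½(2.675+6.009)×1.8 = 7.815.
P_w = ½ γ_w h₂² = 0.5×9.81×1.8² = 15.89. Total = 0.9361+7.815+15.89 = 24.64 kN/m.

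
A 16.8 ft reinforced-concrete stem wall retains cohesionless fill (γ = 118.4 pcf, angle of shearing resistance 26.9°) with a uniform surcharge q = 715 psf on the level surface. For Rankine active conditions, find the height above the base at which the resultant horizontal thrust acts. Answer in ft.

6.77 ft

K_a = 0.3770.
Triangular part P₁ = ½K_aγH² = 6299 at H/3 = 5.600 ft; rectangular part P₂ = K_a q H = 4529 at H/2 = 8.400 ft.
ȳ = (P₁·5.600 + P₂·8.400)/(P₁+P₂) = 6.771 ft.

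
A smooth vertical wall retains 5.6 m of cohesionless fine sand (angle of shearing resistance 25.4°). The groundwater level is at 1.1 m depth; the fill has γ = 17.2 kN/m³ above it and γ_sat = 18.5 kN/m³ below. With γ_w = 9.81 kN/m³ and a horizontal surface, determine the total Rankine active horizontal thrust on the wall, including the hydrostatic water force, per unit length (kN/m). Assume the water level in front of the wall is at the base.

K_a = tan²(45° − φ/2) = 0.3996.
γ' = 18.5 − 9.81 = 8.690 kN/m³. Depth below WT = 4.5 m.
σ'_h at WT = K_a γ d_w = 7.561 kPa; at base = 7.561 + K_a γ' × 4.5 = 23.19 kPa.
P₁ (0–1.1 m) = ½×7.561×1.1 = 4.159. P₂ (1.1–5.6 m) = ½(7.561+23.19)×4.5 = 69.19.
P_w = ½ γ_w h₂² = 0.5×9.81×4.5² = 99.33. Total = 4.159+69.19+99.33 = 172.7 kN/m.

173 kN/m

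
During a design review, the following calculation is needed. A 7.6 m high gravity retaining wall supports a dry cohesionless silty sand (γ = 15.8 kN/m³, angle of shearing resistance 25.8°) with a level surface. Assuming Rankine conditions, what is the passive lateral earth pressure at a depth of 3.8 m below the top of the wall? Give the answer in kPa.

K_p = (1 + sin φ)/(1 − sin φ) = 2.541.
σ_h = K_p γ z = 2.541 × 15.8 × 3.8 = 152.6 kPa.

153 kPa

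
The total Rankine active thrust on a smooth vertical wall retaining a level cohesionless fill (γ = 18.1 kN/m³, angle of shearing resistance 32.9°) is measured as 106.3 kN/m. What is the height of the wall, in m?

6.30 m

K_a = 0.2960. P_a = ½ K_a γ H² ⇒ H = √(2P_a/(K_a γ)).
H = √(2×106.3/(0.2960×18.1)) = 6.299 m.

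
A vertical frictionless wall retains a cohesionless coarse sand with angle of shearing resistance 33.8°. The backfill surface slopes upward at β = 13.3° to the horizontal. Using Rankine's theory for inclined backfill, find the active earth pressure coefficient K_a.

K_a = cos β · (cos β − √(cos²β − cos²φ)) / (cos β + √(cos²β − cos²φ)).
cos β = 0.9732, cos φ = 0.8310, √(cos²β − cos²φ) = 0.5065.
K_a = 0.9732 × (0.9732 − 0.5065)/(0.9732 + 0.5065) = 0.3069.

0.307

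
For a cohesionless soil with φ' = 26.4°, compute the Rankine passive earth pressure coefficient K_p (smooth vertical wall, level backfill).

K_p = (1 + sin φ)/(1 − sin φ) = tan²(45° + 26.4°/2) = 2.601.

2.60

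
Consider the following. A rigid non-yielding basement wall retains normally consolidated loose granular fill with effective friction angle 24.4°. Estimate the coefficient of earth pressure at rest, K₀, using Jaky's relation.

K₀ = 1 − sin φ' = 1 − sin 24.4° = 0.5869.

0.587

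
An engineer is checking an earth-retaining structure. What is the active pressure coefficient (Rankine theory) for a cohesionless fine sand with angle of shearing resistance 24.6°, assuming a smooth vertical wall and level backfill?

K_a = (1 − sin φ)/(1 + sin φ) = (1 − sin 24.6°)/(1 + sin 24.6°) = 0.4121.

0.412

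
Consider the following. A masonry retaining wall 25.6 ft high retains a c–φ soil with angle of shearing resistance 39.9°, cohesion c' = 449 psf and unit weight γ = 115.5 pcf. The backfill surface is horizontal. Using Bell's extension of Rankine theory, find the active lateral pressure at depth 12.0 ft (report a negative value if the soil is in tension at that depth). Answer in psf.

K_a = (1 − sin φ)/(1 + sin φ) = 0.2184.
σ_a = K_a γ z − 2c√K_a = 0.2184×115.5×12.0 − 2×449×0.4674 = -116.9 psf.

-117 psf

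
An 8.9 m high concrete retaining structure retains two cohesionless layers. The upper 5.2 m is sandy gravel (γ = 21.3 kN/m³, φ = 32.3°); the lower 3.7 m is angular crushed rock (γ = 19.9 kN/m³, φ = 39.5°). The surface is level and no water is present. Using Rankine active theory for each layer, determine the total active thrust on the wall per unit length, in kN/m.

K_a1 = tan²(45°−32.3°/2) = 0.3035; K_a2 = tan²(45°−39.5°/2) = 0.2224.
Layer 1: σ at base = K_a1 γ₁ h₁ = 33.61 kPa; P₁ = ½×33.61×5.2 = 87.40.
Layer 2: σ_v at top = γ₁h₁ = 110.8; σ_h top = K_a2×110.8 = 24.64; σ_h base = K_a2×(110.8+19.9×3.7) = 41.01.
P₂ = ½(24.64+41.01)×3.7 = 121.5. Total P_a = 87.40+121.5 = 208.9 kN/m.

209 kN/m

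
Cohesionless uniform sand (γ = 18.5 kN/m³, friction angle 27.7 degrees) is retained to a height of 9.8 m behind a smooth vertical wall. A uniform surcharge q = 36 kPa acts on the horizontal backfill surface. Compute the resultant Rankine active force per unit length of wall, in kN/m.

K_a = tan²(45° − φ/2) = 0.3653.
Soil triangle: ½ K_a γ H² = 0.5×0.3653×18.5×9.8² = 324.6 kN/m.
Surcharge rectangle: K_a q H = 0.3653×36×9.8 = 128.9 kN/m.
Total = 324.6 + 128.9 = 453.4 kN/m.

453 kN/m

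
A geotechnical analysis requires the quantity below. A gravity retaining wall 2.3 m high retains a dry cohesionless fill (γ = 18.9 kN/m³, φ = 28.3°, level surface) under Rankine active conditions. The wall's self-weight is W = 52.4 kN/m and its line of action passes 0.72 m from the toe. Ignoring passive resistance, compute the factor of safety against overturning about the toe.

2.76

K_a = tan²(45° − 28.3°/2) = 0.3568.
P_a = ½K_aγH² = 0.5×0.3568×18.9×2.3² = 17.84 kN/m, acting at H/3 = 0.7667 m above the base.
Overturning moment M_o = P_a × H/3 = 17.84 × 0.7667 = 13.67.
Resisting moment M_r = W × 0.72 = 52.4 × 0.72 = 37.73.
FS_overturning = M_r/M_o = 37.73/13.67 = 2.759.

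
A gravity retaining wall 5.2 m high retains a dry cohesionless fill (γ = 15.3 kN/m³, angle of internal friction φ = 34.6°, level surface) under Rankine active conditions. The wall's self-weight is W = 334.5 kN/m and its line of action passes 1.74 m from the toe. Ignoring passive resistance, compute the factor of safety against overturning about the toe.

5.89

K_a = tan²(45° − 34.6°/2) = 0.2756.
P_a = ½K_aγH² = 0.5×0.2756×15.3×5.2² = 57.02 kN/m, acting at H/3 = 1.733 m above the base.
Overturning moment M_o = P_a × H/3 = 57.02 × 1.733 = 98.83.
Resisting moment M_r = W × 1.74 = 334.5 × 1.74 = 582.0.
FS_overturning = M_r/M_o = 582.0/98.83 = 5.889.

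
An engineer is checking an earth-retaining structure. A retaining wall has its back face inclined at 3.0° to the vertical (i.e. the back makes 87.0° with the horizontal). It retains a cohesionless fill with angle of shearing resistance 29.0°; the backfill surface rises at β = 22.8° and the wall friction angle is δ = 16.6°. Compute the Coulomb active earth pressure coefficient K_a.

K_a = sin²(α+φ) / [sin²α · sin(α−δ) · (1 + √{sin(φ+δ)sin(φ−β) / (sin(α−δ)sin(α+β))})²].
With α = 87.0°, φ = 29.0°, δ = 16.6°, β = 22.8°: K_a = 0.5127.

0.513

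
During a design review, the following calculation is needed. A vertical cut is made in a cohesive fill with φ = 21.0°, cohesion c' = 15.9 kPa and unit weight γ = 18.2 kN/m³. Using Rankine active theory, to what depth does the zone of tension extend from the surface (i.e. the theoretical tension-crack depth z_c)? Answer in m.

K_a = tan²(45° − 21.0°/2) = 0.4724; √K_a = 0.6873.
The active pressure is zero where K_a γ z = 2c√K_a, so z_c = 2c/(γ√K_a) = 2×15.9/(18.2×0.6873) = 2.542 m.

2.54 m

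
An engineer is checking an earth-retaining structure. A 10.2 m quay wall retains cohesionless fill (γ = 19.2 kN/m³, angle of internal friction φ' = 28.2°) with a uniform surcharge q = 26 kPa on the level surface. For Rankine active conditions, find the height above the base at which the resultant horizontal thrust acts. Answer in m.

3.76 m

K_a = 0.3582.
Triangular part P₁ = ½K_aγH² = 357.8 at H/3 = 3.400 m; rectangular part P₂ = K_a q H = 94.99 at H/2 = 5.100 m.
ȳ = (P₁·3.400 + P₂·5.100)/(P₁+P₂) = 3.757 m.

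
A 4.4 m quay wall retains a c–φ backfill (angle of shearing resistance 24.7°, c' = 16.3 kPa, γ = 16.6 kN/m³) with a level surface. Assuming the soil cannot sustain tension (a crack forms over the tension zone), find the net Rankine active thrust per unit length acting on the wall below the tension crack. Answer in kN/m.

6.07 kN/m

K_a = 0.4106; √K_a = 0.6408.
Tension-crack depth z_c = 2c/(γ√K_a) = 2×16.3/(16.6×0.6408) = 3.065 m.
σ_a at base = K_a γ H − 2c√K_a = 0.4106×16.6×4.4 − 2×16.3×0.6408 = 9.099 kPa.
P_a = ½ × 9.099 × (H − z_c) = 0.5×9.099×1.335 = 6.074 kN/m.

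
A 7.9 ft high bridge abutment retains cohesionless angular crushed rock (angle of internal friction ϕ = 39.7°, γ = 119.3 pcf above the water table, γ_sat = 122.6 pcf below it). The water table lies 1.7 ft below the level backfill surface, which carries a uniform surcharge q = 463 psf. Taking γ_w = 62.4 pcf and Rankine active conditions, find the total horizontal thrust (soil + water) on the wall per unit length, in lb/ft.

2580 lb/ft

K_a = tan²(45° − φ/2) = 0.2204.
γ' = 122.6 − 62.4 = 60.20 pcf. h₂ = H − d_w = 6.2 ft.
σ'_h: at surface K_a·q = 102.1; at WT K_a(q+γd_w) = 146.8; at base K_a(q+γd_w+γ'h₂) = 229.0 psf.
P₁ = ½(102.1+146.8)×1.7 = 211.5; P₂ = ½(146.8+229.0)×6.2 = 1165; P_w = ½γ_w h₂² = 1199.
Total = 211.5+1165+1199 = 2576 lb/ft.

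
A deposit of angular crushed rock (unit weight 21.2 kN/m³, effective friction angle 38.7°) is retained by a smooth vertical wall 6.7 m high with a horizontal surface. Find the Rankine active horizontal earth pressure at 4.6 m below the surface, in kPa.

K_a = (1 − sin φ)/(1 + sin φ) = 0.2306.
σ_h = K_a γ z = 0.2306 × 21.2 × 4.6 = 22.49 kPa.

22.5 kPa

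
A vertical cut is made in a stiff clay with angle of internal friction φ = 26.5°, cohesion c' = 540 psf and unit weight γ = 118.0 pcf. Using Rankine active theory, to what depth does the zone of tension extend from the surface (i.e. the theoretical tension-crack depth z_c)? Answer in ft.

K_a = tan²(45° − 26.5°/2) = 0.3829; √K_a = 0.6188.
The active pressure is zero where K_a γ z = 2c√K_a, so z_c = 2c/(γ√K_a) = 2×540/(118.0×0.6188) = 14.79 ft.

14.8 ft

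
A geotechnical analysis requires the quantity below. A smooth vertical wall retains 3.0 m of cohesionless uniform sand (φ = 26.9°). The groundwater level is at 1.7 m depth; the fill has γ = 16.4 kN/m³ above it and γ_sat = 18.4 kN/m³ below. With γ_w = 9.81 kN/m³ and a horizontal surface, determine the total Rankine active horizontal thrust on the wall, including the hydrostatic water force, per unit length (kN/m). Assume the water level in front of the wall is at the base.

K_a = tan²(45° − φ/2) = 0.3770.
γ' = 18.4 − 9.81 = 8.590 kN/m³. Depth below WT = 1.3 m.
σ'_h at WT = K_a γ d_w = 10.51 kPa; at base = 10.51 + K_a γ' × 1.3 = 14.72 kPa.
P₁ (0–1.7 m) = ½×10.51×1.7 = 8.934. P₂ (1.7–3.0 m) = ½(10.51+14.72)×1.3 = 16.40.
P_w = ½ γ_w h₂² = 0.5×9.81×1.3² = 8.289. Total = 8.934+16.40+8.289 = 33.62 kN/m.

33.6 kN/m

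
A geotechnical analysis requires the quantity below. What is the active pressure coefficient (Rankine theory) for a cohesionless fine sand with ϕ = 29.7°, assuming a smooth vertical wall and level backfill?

0.337

K_a = (1 − sin φ)/(1 + sin φ) = (1 − sin 29.7°)/(1 + sin 29.7°) = 0.3374.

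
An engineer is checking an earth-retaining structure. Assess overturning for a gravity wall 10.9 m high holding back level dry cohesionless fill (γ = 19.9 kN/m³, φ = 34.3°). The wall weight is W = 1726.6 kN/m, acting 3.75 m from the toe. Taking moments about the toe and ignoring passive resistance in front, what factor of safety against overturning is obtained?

5.40

K_a = tan²(45° − 34.3°/2) = 0.2792.
P_a = ½K_aγH² = 0.5×0.2792×19.9×10.9² = 330.0 kN/m, acting at H/3 = 3.633 m above the base.
Overturning moment M_o = P_a × H/3 = 330.0 × 3.633 = 1199.
Resisting moment M_r = W × 3.75 = 1726.6 × 3.75 = 6475.
FS_overturning = M_r/M_o = 6475/1199 = 5.400.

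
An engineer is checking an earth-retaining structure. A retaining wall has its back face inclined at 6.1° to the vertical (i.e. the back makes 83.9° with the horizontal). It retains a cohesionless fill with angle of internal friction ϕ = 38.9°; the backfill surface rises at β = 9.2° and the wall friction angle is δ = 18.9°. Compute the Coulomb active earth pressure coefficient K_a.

K_a = sin²(α+φ) / [sin²α · sin(α−δ) · (1 + √{sin(φ+δ)sin(φ−β) / (sin(α−δ)sin(α+β))})²].
With α = 83.9°, φ = 38.9°, δ = 18.9°, β = 9.2°: K_a = 0.2792.

0.279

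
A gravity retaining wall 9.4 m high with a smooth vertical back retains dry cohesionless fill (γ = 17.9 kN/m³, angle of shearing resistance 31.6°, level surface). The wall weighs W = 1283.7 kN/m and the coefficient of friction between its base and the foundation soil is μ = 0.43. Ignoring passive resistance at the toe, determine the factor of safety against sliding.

K_a = tan²(45° − 31.6°/2) = 0.3123.
P_a = ½K_aγH² = 0.5×0.3123×17.9×9.4² = 247.0 kN/m, acting at H/3 = 3.133 m above the base.
FS_sliding = μW / P_a = 0.43×1283.7 / 247.0 = 2.235.

2.23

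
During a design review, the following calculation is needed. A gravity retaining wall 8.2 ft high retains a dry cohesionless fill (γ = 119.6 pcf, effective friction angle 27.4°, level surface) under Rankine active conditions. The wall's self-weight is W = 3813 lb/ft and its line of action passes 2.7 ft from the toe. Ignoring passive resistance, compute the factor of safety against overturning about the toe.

2.53

K_a = tan²(45° − 27.4°/2) = 0.3697.
P_a = ½K_aγH² = 0.5×0.3697×119.6×8.2² = 1486 lb/ft, acting at H/3 = 2.733 ft above the base.
Overturning moment M_o = P_a × H/3 = 1486 × 2.733 = 4063.
Resisting moment M_r = W × 2.7 = 3813 × 2.7 = 10300.
FS_overturning = M_r/M_o = 10300/4063 = 2.534.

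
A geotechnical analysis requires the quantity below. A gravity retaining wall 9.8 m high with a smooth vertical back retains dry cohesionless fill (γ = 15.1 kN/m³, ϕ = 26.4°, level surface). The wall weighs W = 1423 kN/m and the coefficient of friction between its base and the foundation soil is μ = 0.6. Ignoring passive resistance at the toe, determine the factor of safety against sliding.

K_a = tan²(45° − 26.4°/2) = 0.3844.
P_a = ½K_aγH² = 0.5×0.3844×15.1×9.8² = 278.8 kN/m, acting at H/3 = 3.267 m above the base.
FS_sliding = μW / P_a = 0.6×1423 / 278.8 = 3.063.

3.06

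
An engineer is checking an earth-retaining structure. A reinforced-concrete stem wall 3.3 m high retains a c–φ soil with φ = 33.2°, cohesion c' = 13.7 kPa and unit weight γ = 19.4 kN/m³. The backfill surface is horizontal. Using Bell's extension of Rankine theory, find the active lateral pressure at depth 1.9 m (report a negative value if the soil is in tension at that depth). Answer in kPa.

K_a = (1 − sin φ)/(1 + sin φ) = 0.2924.
σ_a = K_a γ z − 2c√K_a = 0.2924×19.4×1.9 − 2×13.7×0.5407 = -4.039 kPa.

-4.04 kPa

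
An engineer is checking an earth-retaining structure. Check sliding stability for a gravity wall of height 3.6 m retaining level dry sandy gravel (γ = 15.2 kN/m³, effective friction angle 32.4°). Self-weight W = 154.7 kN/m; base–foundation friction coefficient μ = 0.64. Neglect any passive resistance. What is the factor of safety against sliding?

3.33

K_a = tan²(45° − 32.4°/2) = 0.3022.
P_a = ½K_aγH² = 0.5×0.3022×15.2×3.6² = 29.77 kN/m, acting at H/3 = 1.200 m above the base.
FS_sliding = μW / P_a = 0.64×154.7 / 29.77 = 3.326.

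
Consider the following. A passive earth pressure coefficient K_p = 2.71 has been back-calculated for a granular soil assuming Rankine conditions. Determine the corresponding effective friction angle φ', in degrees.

27.4°

K_p = (1+sin φ)/(1−sin φ) ⇒ sin φ = (K_p − 1)/(K_p + 1) = 0.4609.
φ = arcsin(0.4609) = 27.45°.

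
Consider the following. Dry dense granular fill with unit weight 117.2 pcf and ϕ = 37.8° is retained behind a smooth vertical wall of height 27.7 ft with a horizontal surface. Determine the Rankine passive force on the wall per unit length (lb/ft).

187000 lb/ft

K_p = tan²(45° + φ/2) = 4.167.
P_p = ½ K_p γ H² = 0.5 × 4.167 × 117.2 × 27.7² = 187300 lb/ft.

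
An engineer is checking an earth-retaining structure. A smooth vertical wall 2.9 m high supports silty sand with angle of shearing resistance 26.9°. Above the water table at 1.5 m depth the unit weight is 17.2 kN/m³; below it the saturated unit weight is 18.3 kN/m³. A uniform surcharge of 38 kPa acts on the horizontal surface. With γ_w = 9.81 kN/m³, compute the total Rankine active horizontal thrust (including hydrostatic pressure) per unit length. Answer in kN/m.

75.2 kN/m

K_a = tan²(45° − φ/2) = 0.3770.
γ' = 18.3 − 9.81 = 8.490 kN/m³. h₂ = H − d_w = 1.4 m.
σ'_h: at surface K_a·q = 14.33; at WT K_a(q+γd_w) = 24.05; at base K_a(q+γd_w+γ'h₂) = 28.53 kPa.
P₁ = ½(14.33+24.05)×1.5 = 28.78; P₂ = ½(24.05+28.53)×1.4 = 36.81; P_w = ½γ_w h₂² = 9.614.
Total = 28.78+36.81+9.614 = 75.21 kN/m.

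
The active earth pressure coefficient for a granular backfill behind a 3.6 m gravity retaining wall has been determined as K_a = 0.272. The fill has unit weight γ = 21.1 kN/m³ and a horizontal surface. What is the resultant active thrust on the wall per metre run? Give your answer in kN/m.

P = ½ K_a γ H² = 0.5 × 0.272 × 21.1 × 3.6² = 37.19 kN/m.

37.2 kN/m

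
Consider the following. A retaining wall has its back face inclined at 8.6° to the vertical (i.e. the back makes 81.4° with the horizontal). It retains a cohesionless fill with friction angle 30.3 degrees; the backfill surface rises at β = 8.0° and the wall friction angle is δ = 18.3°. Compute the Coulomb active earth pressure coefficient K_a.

0.404

K_a = sin²(α+φ) / [sin²α · sin(α−δ) · (1 + √{sin(φ+δ)sin(φ−β) / (sin(α−δ)sin(α+β))})²].
With α = 81.4°, φ = 30.3°, δ = 18.3°, β = 8.0°: K_a = 0.4043.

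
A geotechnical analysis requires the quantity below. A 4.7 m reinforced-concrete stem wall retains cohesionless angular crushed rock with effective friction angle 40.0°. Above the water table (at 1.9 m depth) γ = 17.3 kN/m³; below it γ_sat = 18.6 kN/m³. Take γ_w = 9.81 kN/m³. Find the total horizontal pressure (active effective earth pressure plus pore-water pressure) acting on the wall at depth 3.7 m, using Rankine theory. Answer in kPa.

28.2 kPa

K_a = (1 − sin φ)/(1 + sin φ) = 0.2174.
γ' = 18.6 − 9.81 = 8.790 kN/m³.
Effective vertical stress at 3.7 m: σ'_v = 17.3×1.9 + 8.790×1.80 = 48.69 kPa.
σ'_h = K_a σ'_v = 0.2174 × 48.69 = 10.59 kPa; u = γ_w × 1.80 = 17.66 kPa.
Total σ_h = 10.59 + 17.66 = 28.25 kPa.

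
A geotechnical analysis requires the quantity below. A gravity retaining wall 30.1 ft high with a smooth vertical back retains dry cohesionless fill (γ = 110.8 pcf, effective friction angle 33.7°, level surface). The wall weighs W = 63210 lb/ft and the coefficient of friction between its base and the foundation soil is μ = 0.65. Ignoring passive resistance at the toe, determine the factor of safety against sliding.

2.86

K_a = tan²(45° − 33.7°/2) = 0.2863.
P_a = ½K_aγH² = 0.5×0.2863×110.8×30.1² = 14370 lb/ft, acting at H/3 = 10.03 ft above the base.
FS_sliding = μW / P_a = 0.65×63210 / 14370 = 2.859.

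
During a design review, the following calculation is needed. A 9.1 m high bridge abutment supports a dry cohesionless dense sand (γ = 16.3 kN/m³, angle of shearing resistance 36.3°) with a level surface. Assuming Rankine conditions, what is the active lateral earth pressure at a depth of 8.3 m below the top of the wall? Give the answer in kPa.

34.7 kPa

K_a = (1 − sin φ)/(1 + sin φ) = 0.2563.
σ_h = K_a γ z = 0.2563 × 16.3 × 8.3 = 34.67 kPa.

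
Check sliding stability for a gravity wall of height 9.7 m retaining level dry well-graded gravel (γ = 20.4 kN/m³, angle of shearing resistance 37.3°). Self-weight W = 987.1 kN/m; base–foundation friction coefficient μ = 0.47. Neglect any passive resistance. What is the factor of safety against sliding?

1.97

K_a = tan²(45° − 37.3°/2) = 0.2453.
P_a = ½K_aγH² = 0.5×0.2453×20.4×9.7² = 235.5 kN/m, acting at H/3 = 3.233 m above the base.
FS_sliding = μW / P_a = 0.47×987.1 / 235.5 = 1.970.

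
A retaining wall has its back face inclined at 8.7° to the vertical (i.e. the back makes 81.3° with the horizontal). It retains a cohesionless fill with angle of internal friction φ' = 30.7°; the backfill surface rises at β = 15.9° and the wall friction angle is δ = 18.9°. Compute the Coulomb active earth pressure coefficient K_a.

0.459

K_a = sin²(α+φ) / [sin²α · sin(α−δ) · (1 + √{sin(φ+δ)sin(φ−β) / (sin(α−δ)sin(α+β))})²].
With α = 81.3°, φ = 30.7°, δ = 18.9°, β = 15.9°: K_a = 0.4592.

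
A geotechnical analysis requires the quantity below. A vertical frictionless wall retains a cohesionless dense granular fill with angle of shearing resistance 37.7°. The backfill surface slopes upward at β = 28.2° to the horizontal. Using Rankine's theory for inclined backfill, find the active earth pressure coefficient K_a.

0.342

K_a = cos β · (cos β − √(cos²β − cos²φ)) / (cos β + √(cos²β − cos²φ)).
cos β = 0.8813, cos φ = 0.7912, √(cos²β − cos²φ) = 0.3882.
K_a = 0.8813 × (0.8813 − 0.3882)/(0.8813 + 0.3882) = 0.3424.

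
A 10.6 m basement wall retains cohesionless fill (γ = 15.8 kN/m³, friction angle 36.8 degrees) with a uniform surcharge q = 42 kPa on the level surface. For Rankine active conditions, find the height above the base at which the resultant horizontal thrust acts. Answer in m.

4.12 m

K_a = 0.2508.
Triangular part P₁ = ½K_aγH² = 222.6 at H/3 = 3.533 m; rectangular part P₂ = K_a q H = 111.6 at H/2 = 5.300 m.
ȳ = (P₁·3.533 + P₂·5.300)/(P₁+P₂) = 4.123 m.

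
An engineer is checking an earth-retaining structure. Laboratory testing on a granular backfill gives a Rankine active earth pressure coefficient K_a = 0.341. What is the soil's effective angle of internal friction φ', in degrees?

K_a = tan²(45° − φ/2) ⇒ 45° − φ/2 = arctan(√0.341) = 30.28°.
φ = 2(45° − 30.28°) = 29.43°.

29.4°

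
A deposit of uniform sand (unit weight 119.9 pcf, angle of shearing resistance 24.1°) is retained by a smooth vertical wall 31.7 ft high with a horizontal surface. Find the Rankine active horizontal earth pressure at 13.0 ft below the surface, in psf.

K_a = (1 − sin φ)/(1 + sin φ) = 0.4201.
σ_h = K_a γ z = 0.4201 × 119.9 × 13.0 = 654.8 psf.

655 psf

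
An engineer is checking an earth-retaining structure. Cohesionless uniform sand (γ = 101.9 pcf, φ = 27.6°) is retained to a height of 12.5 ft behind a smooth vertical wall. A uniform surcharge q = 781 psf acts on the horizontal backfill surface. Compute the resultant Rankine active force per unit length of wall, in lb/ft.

K_a = tan²(45° − φ/2) = 0.3668.
Soil triangle: ½ K_a γ H² = 0.5×0.3668×101.9×12.5² = 2920 lb/ft.
Surcharge rectangle: K_a q H = 0.3668×781×12.5 = 3581 lb/ft.
Total = 2920 + 3581 = 6501 lb/ft.

6500 lb/ft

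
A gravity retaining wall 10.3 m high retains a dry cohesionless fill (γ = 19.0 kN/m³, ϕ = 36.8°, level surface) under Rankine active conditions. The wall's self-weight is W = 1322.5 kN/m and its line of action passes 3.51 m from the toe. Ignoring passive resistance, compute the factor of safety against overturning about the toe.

5.35

K_a = tan²(45° − 36.8°/2) = 0.2508.
P_a = ½K_aγH² = 0.5×0.2508×19.0×10.3² = 252.7 kN/m, acting at H/3 = 3.433 m above the base.
Overturning moment M_o = P_a × H/3 = 252.7 × 3.433 = 867.7.
Resisting moment M_r = W × 3.51 = 1322.5 × 3.51 = 4642.
FS_overturning = M_r/M_o = 4642/867.7 = 5.350.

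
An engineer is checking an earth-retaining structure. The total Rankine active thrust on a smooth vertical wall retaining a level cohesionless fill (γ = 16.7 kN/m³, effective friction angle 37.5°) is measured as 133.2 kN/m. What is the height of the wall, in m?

8.10 m

K_a = 0.2432. P_a = ½ K_a γ H² ⇒ H = √(2P_a/(K_a γ)).
H = √(2×133.2/(0.2432×16.7)) = 8.099 m.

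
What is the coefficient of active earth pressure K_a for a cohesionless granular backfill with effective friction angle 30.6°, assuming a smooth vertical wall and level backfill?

K_a = (1 − sin φ)/(1 + sin φ) = (1 − sin 30.6°)/(1 + sin 30.6°) = 0.3253.

0.325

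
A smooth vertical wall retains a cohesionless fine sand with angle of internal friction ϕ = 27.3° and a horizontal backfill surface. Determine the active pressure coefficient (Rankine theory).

K_a = tan²(45° − φ/2) = tan²(31.35°) = 0.3711.

0.371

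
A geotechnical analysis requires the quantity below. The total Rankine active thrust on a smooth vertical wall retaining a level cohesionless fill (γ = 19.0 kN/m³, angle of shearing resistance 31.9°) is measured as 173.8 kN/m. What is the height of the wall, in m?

7.70 m

K_a = 0.3085. P_a = ½ K_a γ H² ⇒ H = √(2P_a/(K_a γ)).
H = √(2×173.8/(0.3085×19.0)) = 7.700 m.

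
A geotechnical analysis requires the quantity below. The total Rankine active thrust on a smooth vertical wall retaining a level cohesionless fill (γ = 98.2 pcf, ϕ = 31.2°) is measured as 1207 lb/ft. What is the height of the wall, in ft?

8.80 ft

K_a = 0.3175. P_a = ½ K_a γ H² ⇒ H = √(2P_a/(K_a γ)).
H = √(2×1207/(0.3175×98.2)) = 8.799 ft.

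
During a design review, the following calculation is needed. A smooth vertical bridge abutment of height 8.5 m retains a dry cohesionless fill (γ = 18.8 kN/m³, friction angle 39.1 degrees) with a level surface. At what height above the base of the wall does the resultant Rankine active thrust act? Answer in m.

K_a = 0.2265.
The pressure distribution is triangular, so the resultant acts at H/3 above the base = 8.5/3 = 2.833 m.

2.83 m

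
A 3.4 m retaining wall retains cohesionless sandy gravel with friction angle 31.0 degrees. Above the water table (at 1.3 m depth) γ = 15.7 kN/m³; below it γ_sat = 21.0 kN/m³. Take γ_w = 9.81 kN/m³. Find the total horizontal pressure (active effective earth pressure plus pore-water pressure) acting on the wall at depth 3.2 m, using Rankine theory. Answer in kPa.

K_a = (1 − sin φ)/(1 + sin φ) = 0.3201.
γ' = 21.0 − 9.81 = 11.19 kN/m³.
Effective vertical stress at 3.2 m: σ'_v = 15.7×1.3 + 11.19×1.90 = 41.67 kPa.
σ'_h = K_a σ'_v = 0.3201 × 41.67 = 13.34 kPa; u = γ_w × 1.90 = 18.64 kPa.
Total σ_h = 13.34 + 18.64 = 31.98 kPa.

32.0 kPa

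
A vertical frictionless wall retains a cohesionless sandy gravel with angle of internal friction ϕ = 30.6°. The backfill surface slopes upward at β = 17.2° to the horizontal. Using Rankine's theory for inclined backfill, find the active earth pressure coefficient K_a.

K_a = cos β · (cos β − √(cos²β − cos²φ)) / (cos β + √(cos²β − cos²φ)).
cos β = 0.9553, cos φ = 0.8607, √(cos²β − cos²φ) = 0.4143.
K_a = 0.9553 × (0.9553 − 0.4143)/(0.9553 + 0.4143) = 0.3773.

0.377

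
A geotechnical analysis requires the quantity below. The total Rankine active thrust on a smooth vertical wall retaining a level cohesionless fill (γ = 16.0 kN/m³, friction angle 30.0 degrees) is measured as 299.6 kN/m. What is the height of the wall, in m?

K_a = 0.3333. P_a = ½ K_a γ H² ⇒ H = √(2P_a/(K_a γ)).
H = √(2×299.6/(0.3333×16.0)) = 10.60 m.

10.6 m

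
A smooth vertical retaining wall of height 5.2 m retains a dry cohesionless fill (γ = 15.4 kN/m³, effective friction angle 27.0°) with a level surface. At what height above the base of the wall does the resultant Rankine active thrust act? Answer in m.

1.73 m

K_a = 0.3755.
The pressure distribution is triangular, so the resultant acts at H/3 above the base = 5.2/3 = 1.733 m.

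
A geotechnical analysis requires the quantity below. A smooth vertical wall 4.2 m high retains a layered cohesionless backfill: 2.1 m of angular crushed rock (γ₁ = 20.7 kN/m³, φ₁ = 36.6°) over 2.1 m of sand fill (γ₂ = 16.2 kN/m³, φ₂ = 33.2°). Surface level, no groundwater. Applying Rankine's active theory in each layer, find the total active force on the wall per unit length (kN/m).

K_a1 = tan²(45°−36.6°/2) = 0.2530; K_a2 = tan²(45°−33.2°/2) = 0.2924.
Layer 1: σ at base = K_a1 γ₁ h₁ = 11.00 kPa; P₁ = ½×11.00×2.1 = 11.55.
Layer 2: σ_v at top = γ₁h₁ = 43.47; σ_h top = K_a2×43.47 = 12.71; σ_h base = K_a2×(43.47+16.2×2.1) = 22.65.
P₂ = ½(12.71+22.65)×2.1 = 37.13. Total P_a = 11.55+37.13 = 48.68 kN/m.

48.7 kN/m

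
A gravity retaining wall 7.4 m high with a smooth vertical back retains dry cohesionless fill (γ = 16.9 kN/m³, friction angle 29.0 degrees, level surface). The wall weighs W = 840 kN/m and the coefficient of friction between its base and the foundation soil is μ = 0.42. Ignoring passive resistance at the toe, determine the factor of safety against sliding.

2.20

K_a = tan²(45° − 29.0°/2) = 0.3470.
P_a = ½K_aγH² = 0.5×0.3470×16.9×7.4² = 160.6 kN/m, acting at H/3 = 2.467 m above the base.
FS_sliding = μW / P_a = 0.42×840 / 160.6 = 2.197.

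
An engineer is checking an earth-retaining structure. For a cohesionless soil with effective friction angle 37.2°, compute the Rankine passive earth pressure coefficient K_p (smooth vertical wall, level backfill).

K_p = (1 + sin φ)/(1 − sin φ) = tan²(45° + 37.2°/2) = 4.058.

4.06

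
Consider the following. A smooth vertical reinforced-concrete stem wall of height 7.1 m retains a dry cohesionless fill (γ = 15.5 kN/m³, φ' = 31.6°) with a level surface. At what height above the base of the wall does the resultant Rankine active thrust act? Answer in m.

2.37 m

K_a = 0.3123.
The pressure distribution is triangular, so the resultant acts at H/3 above the base = 7.1/3 = 2.367 m.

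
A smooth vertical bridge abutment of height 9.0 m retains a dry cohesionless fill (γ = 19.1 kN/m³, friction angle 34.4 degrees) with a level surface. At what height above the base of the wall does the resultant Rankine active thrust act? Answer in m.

3.00 m

K_a = 0.2780.
The pressure distribution is triangular, so the resultant acts at H/3 above the base = 9.0/3 = 3.000 m.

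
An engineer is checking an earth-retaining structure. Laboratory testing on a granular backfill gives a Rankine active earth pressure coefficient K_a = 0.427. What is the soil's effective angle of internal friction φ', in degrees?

23.7°

K_a = tan²(45° − φ/2) ⇒ 45° − φ/2 = arctan(√0.427) = 33.16°.
φ = 2(45° − 33.16°) = 23.67°.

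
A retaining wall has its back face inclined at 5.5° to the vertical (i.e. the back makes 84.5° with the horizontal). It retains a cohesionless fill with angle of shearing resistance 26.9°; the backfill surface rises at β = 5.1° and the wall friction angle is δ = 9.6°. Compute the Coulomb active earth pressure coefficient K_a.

K_a = sin²(α+φ) / [sin²α · sin(α−δ) · (1 + √{sin(φ+δ)sin(φ−β) / (sin(α−δ)sin(α+β))})²].
With α = 84.5°, φ = 26.9°, δ = 9.6°, β = 5.1°: K_a = 0.4146.

0.415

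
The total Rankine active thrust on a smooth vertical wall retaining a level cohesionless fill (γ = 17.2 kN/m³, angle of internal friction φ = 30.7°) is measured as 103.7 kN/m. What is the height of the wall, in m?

K_a = 0.3240. P_a = ½ K_a γ H² ⇒ H = √(2P_a/(K_a γ)).
H = √(2×103.7/(0.3240×17.2)) = 6.100 m.

6.10 m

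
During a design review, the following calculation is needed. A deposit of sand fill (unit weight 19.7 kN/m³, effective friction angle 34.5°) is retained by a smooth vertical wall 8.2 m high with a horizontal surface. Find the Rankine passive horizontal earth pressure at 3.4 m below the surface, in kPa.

242 kPa

K_p = (1 + sin φ)/(1 − sin φ) = 3.613.
σ_h = K_p γ z = 3.613 × 19.7 × 3.4 = 242.0 kPa.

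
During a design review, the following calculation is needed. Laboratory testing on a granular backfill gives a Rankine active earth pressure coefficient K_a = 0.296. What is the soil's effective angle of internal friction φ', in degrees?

K_a = tan²(45° − φ/2) ⇒ 45° − φ/2 = arctan(√0.296) = 28.55°.
φ = 2(45° − 28.55°) = 32.90°.

32.9°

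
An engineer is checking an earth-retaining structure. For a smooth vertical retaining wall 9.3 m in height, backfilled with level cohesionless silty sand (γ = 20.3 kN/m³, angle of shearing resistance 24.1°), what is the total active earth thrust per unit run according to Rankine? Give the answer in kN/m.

369 kN/m

K_a = tan²(45° − φ/2) = 0.4201.
P_a = ½ K_a γ H² = 0.5 × 0.4201 × 20.3 × 9.3² = 368.8 kN/m.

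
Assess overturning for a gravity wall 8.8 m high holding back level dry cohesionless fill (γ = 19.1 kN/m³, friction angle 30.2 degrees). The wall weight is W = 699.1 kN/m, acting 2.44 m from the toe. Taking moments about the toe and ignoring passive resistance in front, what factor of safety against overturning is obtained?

K_a = tan²(45° − 30.2°/2) = 0.3307.
P_a = ½K_aγH² = 0.5×0.3307×19.1×8.8² = 244.5 kN/m, acting at H/3 = 2.933 m above the base.
Overturning moment M_o = P_a × H/3 = 244.5 × 2.933 = 717.3.
Resisting moment M_r = W × 2.44 = 699.1 × 2.44 = 1706.
FS_overturning = M_r/M_o = 1706/717.3 = 2.378.

2.38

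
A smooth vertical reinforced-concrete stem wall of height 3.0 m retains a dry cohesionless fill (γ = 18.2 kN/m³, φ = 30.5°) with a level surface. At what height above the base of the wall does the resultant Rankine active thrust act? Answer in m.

K_a = 0.3267.
The pressure distribution is triangular, so the resultant acts at H/3 above the base = 3.0/3 = 1.000 m.

1.00 m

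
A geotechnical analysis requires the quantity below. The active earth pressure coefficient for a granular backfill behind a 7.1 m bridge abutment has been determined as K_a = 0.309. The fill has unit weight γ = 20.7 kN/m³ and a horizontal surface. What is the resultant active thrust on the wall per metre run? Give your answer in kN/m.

P = ½ K_a γ H² = 0.5 × 0.309 × 20.7 × 7.1² = 161.2 kN/m.

161 kN/m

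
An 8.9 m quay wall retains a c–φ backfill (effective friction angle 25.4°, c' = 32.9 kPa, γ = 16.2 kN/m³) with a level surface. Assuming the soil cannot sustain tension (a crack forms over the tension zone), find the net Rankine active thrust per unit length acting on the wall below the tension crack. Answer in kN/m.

19.8 kN/m

K_a = 0.3996; √K_a = 0.6322.
Tension-crack depth z_c = 2c/(γ√K_a) = 2×32.9/(16.2×0.6322) = 6.425 m.
σ_a at base = K_a γ H − 2c√K_a = 0.3996×16.2×8.9 − 2×32.9×0.6322 = 16.02 kPa.
P_a = ½ × 16.02 × (H − z_c) = 0.5×16.02×2.475 = 19.83 kN/m.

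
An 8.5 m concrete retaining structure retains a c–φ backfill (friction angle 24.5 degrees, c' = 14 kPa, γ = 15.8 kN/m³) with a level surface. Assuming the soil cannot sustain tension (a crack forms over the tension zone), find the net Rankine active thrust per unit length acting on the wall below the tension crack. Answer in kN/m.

K_a = 0.4137; √K_a = 0.6432.
Tension-crack depth z_c = 2c/(γ√K_a) = 2×14/(15.8×0.6432) = 2.755 m.
σ_a at base = K_a γ H − 2c√K_a = 0.4137×15.8×8.5 − 2×14×0.6432 = 37.55 kPa.
P_a = ½ × 37.55 × (H − z_c) = 0.5×37.55×5.745 = 107.9 kN/m.

108 kN/m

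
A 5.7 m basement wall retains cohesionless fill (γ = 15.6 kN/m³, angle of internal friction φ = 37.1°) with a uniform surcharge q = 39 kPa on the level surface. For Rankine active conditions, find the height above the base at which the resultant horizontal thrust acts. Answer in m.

2.34 m

K_a = 0.2475.
Triangular part P₁ = ½K_aγH² = 62.72 at H/3 = 1.900 m; rectangular part P₂ = K_a q H = 55.02 at H/2 = 2.850 m.
ȳ = (P₁·1.900 + P₂·2.850)/(P₁+P₂) = 2.344 m.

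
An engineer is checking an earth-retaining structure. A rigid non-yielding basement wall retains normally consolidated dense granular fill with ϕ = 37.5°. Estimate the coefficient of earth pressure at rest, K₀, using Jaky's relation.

0.391

K₀ = 1 − sin φ' = 1 − sin 37.5° = 0.3912.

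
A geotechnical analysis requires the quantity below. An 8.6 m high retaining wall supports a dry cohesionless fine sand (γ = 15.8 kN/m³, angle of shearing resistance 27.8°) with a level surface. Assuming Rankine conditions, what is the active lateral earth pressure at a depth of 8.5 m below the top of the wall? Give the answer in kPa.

K_a = (1 − sin φ)/(1 + sin φ) = 0.3639.
σ_h = K_a γ z = 0.3639 × 15.8 × 8.5 = 48.87 kPa.

48.9 kPa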